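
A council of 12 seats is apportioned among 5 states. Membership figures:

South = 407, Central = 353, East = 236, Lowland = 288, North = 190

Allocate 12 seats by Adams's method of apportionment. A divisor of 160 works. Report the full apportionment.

South: 3, Central: 3, East: 2, Lowland: 2, North: 2

With modified divisor 160: modified quotas South 2.544, Central 2.206, East 1.475, Lowland 1.800, North 1.188.
Rounding up: South 3, Central 3, East 2, Lowland 2, North 2 (total 12).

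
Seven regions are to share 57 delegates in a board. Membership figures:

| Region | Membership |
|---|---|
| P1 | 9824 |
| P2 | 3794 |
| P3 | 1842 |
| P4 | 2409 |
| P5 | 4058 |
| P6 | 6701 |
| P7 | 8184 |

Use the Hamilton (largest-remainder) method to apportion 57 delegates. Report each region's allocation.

P1 15, P2 6, P3 3, P4 4, P5 6, P6 10, P7 13

Total 36812; standard divisor 36812/57 ≈ 645.825.
Standard quotas: P1 15.2116, P2 5.8747, P3 2.8522, P4 3.7301, P5 6.2834, P6 10.3759, P7 12.6722.
Lower quotas: P1 15, P2 5, P3 2, P4 3, P5 6, P6 10, P7 12 (sum 53, leaving 4 seats).
Remainders in descending order: P2 0.8747, P3 0.8522, P4 0.7301, P7 0.6722, P6 0.3759, P5 0.2834, P1 0.2116.
The surplus seats go to P2, P3, P4, P7.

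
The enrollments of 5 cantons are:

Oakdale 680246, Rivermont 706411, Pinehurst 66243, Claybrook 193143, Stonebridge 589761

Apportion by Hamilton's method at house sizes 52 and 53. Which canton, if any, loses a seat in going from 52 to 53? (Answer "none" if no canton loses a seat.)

Pinehurst

At 52 seats: Oakdale 16, Rivermont 16, Pinehurst 2, Claybrook 4, Stonebridge 14.
At 53 seats: Oakdale 16, Rivermont 17, Pinehurst 1, Claybrook 5, Stonebridge 14.
Pinehurst drops from 2 to 1.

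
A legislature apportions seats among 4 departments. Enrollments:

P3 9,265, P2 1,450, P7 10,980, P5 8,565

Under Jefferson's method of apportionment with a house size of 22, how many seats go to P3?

7

Standard divisor 30260/22 ≈ 1375.455; standard quotas: P3 6.736, P2 1.054, P7 7.983, P5 6.227.
Rounding down gives 6, 1, 7, 6 = 20 seats, so the divisor must be adjusted.
With modified divisor 1300: modified quotas P3 7.127, P2 1.115, P7 8.446, P5 6.588.
Rounding down: P3 7, P2 1, P7 8, P5 6 (total 22).
P3 receives 7.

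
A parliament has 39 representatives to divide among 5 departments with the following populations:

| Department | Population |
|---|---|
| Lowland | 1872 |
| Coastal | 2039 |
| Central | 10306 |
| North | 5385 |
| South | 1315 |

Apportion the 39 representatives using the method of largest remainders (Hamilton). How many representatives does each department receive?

The standard divisor is 20917/39 ≈ 536.333.
Standard quotas: Lowland 3.4904, Coastal 3.8017, Central 19.2157, North 10.0404, South 2.4518.
Lower quotas: Lowland 3, Coastal 3, Central 19, North 10, South 2 (sum 37, leaving 2 seats).
Remainders in descending order: Coastal 0.8017, Lowland 0.4904, South 0.4518, Central 0.2157, North 0.0404.
The surplus seats go to Coastal, Lowland.

Lowland: 4, Coastal: 4, Central: 19, North: 10, South: 2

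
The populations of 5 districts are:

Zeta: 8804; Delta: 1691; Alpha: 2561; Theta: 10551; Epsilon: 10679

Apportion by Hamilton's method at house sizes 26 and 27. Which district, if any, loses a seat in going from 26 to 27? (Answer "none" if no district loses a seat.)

At 26 seats: Zeta 7, Delta 1, Alpha 2, Theta 8, Epsilon 8.
At 27 seats: Zeta 7, Delta 1, Alpha 2, Theta 8, Epsilon 9.
No district's allocation decreased.

none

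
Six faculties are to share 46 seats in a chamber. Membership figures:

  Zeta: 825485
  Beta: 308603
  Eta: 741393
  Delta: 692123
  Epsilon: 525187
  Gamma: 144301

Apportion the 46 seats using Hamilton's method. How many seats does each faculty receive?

Zeta=12; Beta=4; Eta=11; Delta=10; Epsilon=7; Gamma=2

The standard divisor is 3237092/46 ≈ 70371.565.
Standard quotas: Zeta 11.7304, Beta 4.3853, Eta 10.5354, Delta 9.8353, Epsilon 7.4631, Gamma 2.0506.
Lower quotas: Zeta 11, Beta 4, Eta 10, Delta 9, Epsilon 7, Gamma 2 (sum 43, leaving 3 seats).
Remainders in descending order: Delta 0.8353, Zeta 0.7304, Eta 0.5354, Epsilon 0.4631, Beta 0.3853, Gamma 0.0506.
Largest remainders: Delta, Zeta, Eta receive the extra seats.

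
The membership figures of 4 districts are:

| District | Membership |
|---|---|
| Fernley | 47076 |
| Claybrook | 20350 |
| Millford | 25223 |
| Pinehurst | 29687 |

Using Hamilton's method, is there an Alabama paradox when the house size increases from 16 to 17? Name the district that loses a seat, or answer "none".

none

At 16 seats: Fernley 6, Claybrook 3, Millford 3, Pinehurst 4.
At 17 seats: Fernley 7, Claybrook 3, Millford 3, Pinehurst 4.
No district's allocation decreased.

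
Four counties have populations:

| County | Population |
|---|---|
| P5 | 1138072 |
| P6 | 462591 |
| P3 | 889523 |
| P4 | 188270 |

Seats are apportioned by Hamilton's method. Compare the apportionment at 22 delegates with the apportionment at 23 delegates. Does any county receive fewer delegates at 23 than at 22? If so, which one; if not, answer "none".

At 22 seats: P5 9, P6 4, P3 7, P4 2.
At 23 seats: P5 10, P6 4, P3 8, P4 1.
P4 drops from 2 to 1.

P4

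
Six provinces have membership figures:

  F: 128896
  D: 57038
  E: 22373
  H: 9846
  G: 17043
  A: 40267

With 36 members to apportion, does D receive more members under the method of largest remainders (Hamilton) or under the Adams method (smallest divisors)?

Hamilton

Hamilton: F 17, D 8, E 3, H 1, G 2, A 5.
Adams: F 16, D 7, E 3, H 2, G 3, A 5.
D gets 8 under Hamilton and 7 under Adams.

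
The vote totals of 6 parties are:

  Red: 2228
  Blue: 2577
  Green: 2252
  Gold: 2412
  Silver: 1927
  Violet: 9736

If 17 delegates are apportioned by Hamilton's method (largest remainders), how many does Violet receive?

Standard divisor: 21132 ÷ 17 ≈ 1243.059.
Standard quotas: Red 1.7924, Blue 2.0731, Green 1.8117, Gold 1.9404, Silver 1.5502, Violet 7.8323.
Lower quotas: Red 1, Blue 2, Green 1, Gold 1, Silver 1, Violet 7 (sum 13, leaving 4 seats).
Remainders in descending order: Gold 0.9404, Violet 0.8323, Green 0.8117, Red 0.7924, Silver 0.5502, Blue 0.0731.
The surplus seats go to Gold, Violet, Green, Red.
Violet receives 8.

8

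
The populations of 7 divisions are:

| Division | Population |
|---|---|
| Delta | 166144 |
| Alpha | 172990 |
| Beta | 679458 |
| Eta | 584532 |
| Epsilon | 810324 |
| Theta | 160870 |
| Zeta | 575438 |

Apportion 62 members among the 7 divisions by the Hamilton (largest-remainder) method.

Total 3149756; standard divisor 3149756/62 ≈ 50802.516.
Standard quotas: Delta 3.2704, Alpha 3.4051, Beta 13.3745, Eta 11.5060, Epsilon 15.9505, Theta 3.1666, Zeta 11.3270.
Lower quotas: Delta 3, Alpha 3, Beta 13, Eta 11, Epsilon 15, Theta 3, Zeta 11 (sum 59, leaving 3 seats).
Remainders in descending order: Epsilon 0.9505, Eta 0.5060, Alpha 0.4051, Beta 0.3745, Zeta 0.3270, Delta 0.2704, Theta 0.1666.
Largest remainders: Epsilon, Eta, Alpha receive the extra seats.

Delta 3, Alpha 4, Beta 13, Eta 12, Epsilon 16, Theta 3, Zeta 11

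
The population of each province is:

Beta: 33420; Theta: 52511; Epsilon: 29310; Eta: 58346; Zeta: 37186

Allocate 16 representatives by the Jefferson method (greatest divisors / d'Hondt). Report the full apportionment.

Beta 2, Theta 4, Epsilon 2, Eta 5, Zeta 3

Standard divisor 210773/16 ≈ 13173.312; standard quotas: Beta 2.537, Theta 3.986, Epsilon 2.225, Eta 4.429, Zeta 2.823.
Rounding down gives 2, 3, 2, 4, 2 = 13 seats, so the divisor must be adjusted.
With modified divisor 11400: modified quotas Beta 2.932, Theta 4.606, Epsilon 2.571, Eta 5.118, Zeta 3.262.
Rounding down: Beta 2, Theta 4, Epsilon 2, Eta 5, Zeta 3 (total 16).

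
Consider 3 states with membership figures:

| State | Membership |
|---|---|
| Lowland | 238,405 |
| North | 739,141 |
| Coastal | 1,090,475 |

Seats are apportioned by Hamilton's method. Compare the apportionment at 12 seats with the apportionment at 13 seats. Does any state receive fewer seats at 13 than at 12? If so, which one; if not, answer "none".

At 12 seats: Lowland 2, North 4, Coastal 6.
At 13 seats: Lowland 1, North 5, Coastal 7.
Lowland drops from 2 to 1.

Lowland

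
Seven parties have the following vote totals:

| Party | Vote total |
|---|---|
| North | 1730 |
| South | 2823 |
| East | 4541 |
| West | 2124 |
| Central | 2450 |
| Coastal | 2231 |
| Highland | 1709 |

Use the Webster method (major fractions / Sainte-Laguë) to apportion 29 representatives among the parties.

North 3, South 5, East 7, West 3, Central 4, Coastal 4, Highland 3

Standard divisor 17608/29 ≈ 607.172; standard quotas: North 2.849, South 4.649, East 7.479, West 3.498, Central 4.035, Coastal 3.674, Highland 2.815.
Rounding to the nearest integer gives North 3, South 5, East 7, West 3, Central 4, Coastal 4, Highland 3 — total 29, matching the house size, so no adjustment is needed.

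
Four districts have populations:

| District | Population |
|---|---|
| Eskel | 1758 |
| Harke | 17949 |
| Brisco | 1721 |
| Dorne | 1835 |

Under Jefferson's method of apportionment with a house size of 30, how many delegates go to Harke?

Standard divisor 23263/30 ≈ 775.433; standard quotas: Eskel 2.267, Harke 23.147, Brisco 2.219, Dorne 2.366.
Rounding down gives 2, 23, 2, 2 = 29 seats, so the divisor must be adjusted.
With modified divisor 730: modified quotas Eskel 2.408, Harke 24.588, Brisco 2.358, Dorne 2.514.
Rounding down: Eskel 2, Harke 24, Brisco 2, Dorne 2 (total 30).
Harke receives 24.

24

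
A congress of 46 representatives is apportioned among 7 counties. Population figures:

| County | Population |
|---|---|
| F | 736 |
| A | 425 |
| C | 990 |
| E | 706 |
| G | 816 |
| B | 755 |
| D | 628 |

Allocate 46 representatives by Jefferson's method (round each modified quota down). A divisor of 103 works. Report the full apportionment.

With modified divisor 103: modified quotas F 7.146, A 4.126, C 9.612, E 6.854, G 7.922, B 7.330, D 6.097.
Rounding down: F 7, A 4, C 9, E 6, G 7, B 7, D 6 (total 46).

F=7; A=4; C=9; E=6; G=7; B=7; D=6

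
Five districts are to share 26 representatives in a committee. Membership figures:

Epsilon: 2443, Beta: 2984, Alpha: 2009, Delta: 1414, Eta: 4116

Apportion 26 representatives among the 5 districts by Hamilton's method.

Epsilon: 5, Beta: 6, Alpha: 4, Delta: 3, Eta: 8

Total 12966; standard divisor 12966/26 ≈ 498.692.
Standard quotas: Epsilon 4.899, Beta 5.984, Alpha 4.029, Delta 2.835, Eta 8.254.
Lower quotas: Epsilon 4, Beta 5, Alpha 4, Delta 2, Eta 8 (sum 23, leaving 3 seats).
Remainders in descending order: Beta 0.984, Epsilon 0.899, Delta 0.835, Eta 0.254, Alpha 0.029.
Largest remainders: Beta, Epsilon, Delta receive the extra seats.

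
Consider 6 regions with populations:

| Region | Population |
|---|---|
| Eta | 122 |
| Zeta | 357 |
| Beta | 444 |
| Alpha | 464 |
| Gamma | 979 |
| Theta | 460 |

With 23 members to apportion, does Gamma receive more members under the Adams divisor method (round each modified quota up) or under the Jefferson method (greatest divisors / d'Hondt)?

Adams: Eta 1, Zeta 3, Beta 4, Alpha 4, Gamma 7, Theta 4.
Jefferson: Eta 1, Zeta 3, Beta 3, Alpha 4, Gamma 8, Theta 4.
Gamma gets 7 under Adams and 8 under Jefferson.

Jefferson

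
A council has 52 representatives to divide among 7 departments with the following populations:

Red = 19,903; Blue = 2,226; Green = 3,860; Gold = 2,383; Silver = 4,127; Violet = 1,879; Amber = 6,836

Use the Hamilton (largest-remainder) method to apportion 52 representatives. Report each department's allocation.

Standard divisor: 41214 ÷ 52 ≈ 792.577.
Standard quotas: Red 25.1118, Blue 2.8086, Green 4.8702, Gold 3.0066, Silver 5.2071, Violet 2.3707, Amber 8.6250.
Lower quotas: Red 25, Blue 2, Green 4, Gold 3, Silver 5, Violet 2, Amber 8 (sum 49, leaving 3 seats).
Remainders in descending order: Green 0.8702, Blue 0.8086, Amber 0.6250, Violet 0.3707, Silver 0.2071, Red 0.1118, Gold 0.0066.
The surplus seats go to Green, Blue, Amber.

Red=25, Blue=3, Green=5, Gold=3, Silver=5, Violet=2, Amber=9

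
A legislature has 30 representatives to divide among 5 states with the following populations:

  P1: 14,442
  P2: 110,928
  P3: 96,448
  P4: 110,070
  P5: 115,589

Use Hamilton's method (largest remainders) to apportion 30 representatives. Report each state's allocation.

Standard divisor: 447477 ÷ 30 ≈ 14915.9.
Standard quotas: P1 0.9682, P2 7.4369, P3 6.4661, P4 7.3794, P5 7.7494.
Lower quotas: P1 0, P2 7, P3 6, P4 7, P5 7 (sum 27, leaving 3 seats).
Remainders in descending order: P1 0.9682, P5 0.7494, P3 0.4661, P2 0.4369, P4 0.3794.
Largest remainders: P1, P5, P3 receive the extra seats.

P1 1, P2 7, P3 7, P4 7, P5 8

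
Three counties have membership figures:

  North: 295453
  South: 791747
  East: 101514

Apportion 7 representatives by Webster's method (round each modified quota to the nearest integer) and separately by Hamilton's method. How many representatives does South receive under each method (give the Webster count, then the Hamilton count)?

Webster: North 2, South 4, East 1.
Hamilton: North 2, South 5, East 0.
South gets 4 under Webster and 5 under Hamilton.

4 and 5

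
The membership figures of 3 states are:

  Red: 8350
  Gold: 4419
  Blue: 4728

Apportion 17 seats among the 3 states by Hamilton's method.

Red=8; Gold=4; Blue=5

Total 17497; standard divisor 17497/17 ≈ 1029.235.
Standard quotas: Red 8.1128, Gold 4.2935, Blue 4.5937.
Lower quotas: Red 8, Gold 4, Blue 4 (sum 16, leaving 1 seat).
Remainders in descending order: Blue 0.5937, Gold 0.2935, Red 0.1128.
Largest remainder: Blue receives the extra seat.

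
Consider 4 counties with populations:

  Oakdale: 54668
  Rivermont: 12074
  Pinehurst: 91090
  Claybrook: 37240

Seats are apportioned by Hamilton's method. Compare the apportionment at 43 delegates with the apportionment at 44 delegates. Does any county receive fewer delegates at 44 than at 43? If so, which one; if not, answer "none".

none

At 43 seats: Oakdale 12, Rivermont 3, Pinehurst 20, Claybrook 8.
At 44 seats: Oakdale 12, Rivermont 3, Pinehurst 21, Claybrook 8.
No county's allocation decreased.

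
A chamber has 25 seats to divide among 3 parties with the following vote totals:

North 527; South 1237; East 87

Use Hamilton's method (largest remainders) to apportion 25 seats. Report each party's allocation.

North 7, South 17, East 1

Total 1851; standard divisor 1851/25 ≈ 74.04.
Standard quotas: North 7.118, South 16.707, East 1.175.
Lower quotas: North 7, South 16, East 1 (sum 24, leaving 1 seat).
Remainders in descending order: South 0.707, East 0.175, North 0.118.
The surplus seat goes to South.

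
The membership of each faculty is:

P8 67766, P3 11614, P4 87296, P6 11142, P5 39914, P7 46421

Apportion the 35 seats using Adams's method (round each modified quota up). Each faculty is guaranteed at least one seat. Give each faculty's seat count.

P8=9, P3=2, P4=11, P6=2, P5=5, P7=6

Standard divisor 264153/35 ≈ 7547.229; standard quotas: P8 8.979, P3 1.539, P4 11.567, P6 1.476, P5 5.289, P7 6.151.
Rounding up gives 9, 2, 12, 2, 6, 7 = 38 seats, so the divisor must be adjusted.
With modified divisor 8200: modified quotas P8 8.264, P3 1.416, P4 10.646, P6 1.359, P5 4.868, P7 5.661.
Rounding up: P8 9, P3 2, P4 11, P6 2, P5 5, P7 6 (total 35).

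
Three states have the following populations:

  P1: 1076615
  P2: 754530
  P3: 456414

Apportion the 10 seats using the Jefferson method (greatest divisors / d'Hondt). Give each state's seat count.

Standard divisor 2287559/10 ≈ 228755.9; standard quotas: P1 4.706, P2 3.298, P3 1.995.
Rounding down gives 4, 3, 1 = 8 seats, so the divisor must be adjusted.
With modified divisor 202000: modified quotas P1 5.330, P2 3.735, P3 2.259.
Rounding down: P1 5, P2 3, P3 2 (total 10).

P1 5; P2 3; P3 2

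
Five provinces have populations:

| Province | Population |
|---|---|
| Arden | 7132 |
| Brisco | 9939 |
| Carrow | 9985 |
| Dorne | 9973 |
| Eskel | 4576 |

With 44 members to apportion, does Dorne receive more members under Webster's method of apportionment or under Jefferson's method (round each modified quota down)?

Webster: Arden 8, Brisco 10, Carrow 11, Dorne 10, Eskel 5.
Jefferson: Arden 7, Brisco 10, Carrow 11, Dorne 11, Eskel 5.
Dorne gets 10 under Webster and 11 under Jefferson.

Jefferson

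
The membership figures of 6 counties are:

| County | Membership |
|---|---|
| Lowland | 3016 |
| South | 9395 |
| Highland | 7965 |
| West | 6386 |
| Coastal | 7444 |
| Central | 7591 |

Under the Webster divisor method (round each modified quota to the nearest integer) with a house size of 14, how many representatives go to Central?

Standard divisor 41797/14 ≈ 2985.5; standard quotas: Lowland 1.010, South 3.147, Highland 2.668, West 2.139, Coastal 2.493, Central 2.543.
Rounding to the nearest integer gives Lowland 1, South 3, Highland 3, West 2, Coastal 2, Central 3 — total 14, matching the house size, so no adjustment is needed.
Central receives 3.

3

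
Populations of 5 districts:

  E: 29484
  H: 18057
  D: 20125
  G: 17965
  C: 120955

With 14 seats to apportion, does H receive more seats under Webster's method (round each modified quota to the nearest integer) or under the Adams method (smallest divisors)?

Adams

Webster: E 2, H 1, D 1, G 1, C 9.
Adams: E 2, H 2, D 2, G 1, C 7.
H gets 1 under Webster and 2 under Adams.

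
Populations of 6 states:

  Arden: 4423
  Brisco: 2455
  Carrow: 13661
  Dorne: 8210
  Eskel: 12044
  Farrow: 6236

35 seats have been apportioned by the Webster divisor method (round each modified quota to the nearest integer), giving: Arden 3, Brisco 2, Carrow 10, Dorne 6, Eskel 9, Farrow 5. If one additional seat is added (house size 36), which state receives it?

Carrow

Priority for the next seat is population ÷ (current seats + 0.5).
Priorities: Arden 1263.714, Brisco 982.000, Carrow 1301.048, Dorne 1263.077, Eskel 1267.789, Farrow 1133.818.
Highest priority: Carrow.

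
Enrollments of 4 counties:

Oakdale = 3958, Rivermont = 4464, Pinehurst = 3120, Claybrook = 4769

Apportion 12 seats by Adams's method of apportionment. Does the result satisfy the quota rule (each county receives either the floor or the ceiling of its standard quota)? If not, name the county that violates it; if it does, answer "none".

none

Standard quotas: Oakdale 2.912, Rivermont 3.284, Pinehurst 2.295, Claybrook 3.509.
Adams allocation: Oakdale 3, Rivermont 3, Pinehurst 2, Claybrook 4.
Every allocation lies between the lower and upper quota.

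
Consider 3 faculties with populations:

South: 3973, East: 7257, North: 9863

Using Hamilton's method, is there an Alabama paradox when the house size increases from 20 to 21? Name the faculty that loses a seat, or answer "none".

none

At 20 seats: South 4, East 7, North 9.
At 21 seats: South 4, East 7, North 10.
No faculty's allocation decreased.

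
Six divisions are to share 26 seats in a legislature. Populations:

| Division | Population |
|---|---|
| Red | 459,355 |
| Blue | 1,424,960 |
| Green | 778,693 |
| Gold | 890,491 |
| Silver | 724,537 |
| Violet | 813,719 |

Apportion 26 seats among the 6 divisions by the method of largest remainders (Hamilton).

Total 5091755; standard divisor 5091755/26 ≈ 195836.731.
Standard quotas: Red 2.3456, Blue 7.2763, Green 3.9762, Gold 4.5471, Silver 3.6997, Violet 4.1551.
Lower quotas: Red 2, Blue 7, Green 3, Gold 4, Silver 3, Violet 4 (sum 23, leaving 3 seats).
Remainders in descending order: Green 0.9762, Silver 0.6997, Gold 0.5471, Red 0.3456, Blue 0.2763, Violet 0.1551.
The surplus seats go to Green, Silver, Gold.

Red=2, Blue=7, Green=4, Gold=5, Silver=4, Violet=4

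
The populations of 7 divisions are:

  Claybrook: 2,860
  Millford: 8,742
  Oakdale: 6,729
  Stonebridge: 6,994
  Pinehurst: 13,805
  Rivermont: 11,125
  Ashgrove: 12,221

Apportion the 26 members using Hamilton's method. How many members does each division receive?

The standard divisor is 62476/26 ≈ 2402.923.
Standard quotas: Claybrook 1.1902, Millford 3.6381, Oakdale 2.8003, Stonebridge 2.9106, Pinehurst 5.7451, Rivermont 4.6298, Ashgrove 5.0859.
Lower quotas: Claybrook 1, Millford 3, Oakdale 2, Stonebridge 2, Pinehurst 5, Rivermont 4, Ashgrove 5 (sum 22, leaving 4 seats).
Remainders in descending order: Stonebridge 0.9106, Oakdale 0.8003, Pinehurst 0.7451, Millford 0.6381, Rivermont 0.6298, Claybrook 0.1902, Ashgrove 0.0859.
The surplus seats go to Stonebridge, Oakdale, Pinehurst, Millford.

Claybrook 1; Millford 4; Oakdale 3; Stonebridge 3; Pinehurst 6; Rivermont 4; Ashgrove 5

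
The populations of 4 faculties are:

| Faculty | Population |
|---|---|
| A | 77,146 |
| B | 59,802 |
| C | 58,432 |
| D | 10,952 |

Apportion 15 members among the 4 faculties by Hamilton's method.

A 6; B 4; C 4; D 1

Total 206332; standard divisor 206332/15 ≈ 13755.467.
Standard quotas: A 5.6084, B 4.3475, C 4.2479, D 0.7962.
Lower quotas: A 5, B 4, C 4, D 0 (sum 13, leaving 2 seats).
Remainders in descending order: D 0.7962, A 0.6084, B 0.3475, C 0.2479.
The surplus seats go to D, A.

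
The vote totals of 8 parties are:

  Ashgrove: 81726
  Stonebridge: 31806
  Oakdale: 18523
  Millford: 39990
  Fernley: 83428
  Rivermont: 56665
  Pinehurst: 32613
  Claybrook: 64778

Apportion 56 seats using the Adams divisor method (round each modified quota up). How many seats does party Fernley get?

Standard divisor 409529/56 ≈ 7313.018; standard quotas: Ashgrove 11.175, Stonebridge 4.349, Oakdale 2.533, Millford 5.468, Fernley 11.408, Rivermont 7.749, Pinehurst 4.460, Claybrook 8.858.
Rounding up gives 12, 5, 3, 6, 12, 8, 5, 9 = 60 seats, so the divisor must be adjusted.
With modified divisor 8050: modified quotas Ashgrove 10.152, Stonebridge 3.951, Oakdale 2.301, Millford 4.968, Fernley 10.364, Rivermont 7.039, Pinehurst 4.051, Claybrook 8.047.
Rounding up: Ashgrove 11, Stonebridge 4, Oakdale 3, Millford 5, Fernley 11, Rivermont 8, Pinehurst 5, Claybrook 9 (total 56).
Fernley receives 11.

11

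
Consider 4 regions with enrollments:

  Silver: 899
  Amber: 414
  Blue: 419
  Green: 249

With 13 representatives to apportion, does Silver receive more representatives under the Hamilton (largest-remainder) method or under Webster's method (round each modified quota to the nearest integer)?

Hamilton: Silver 6, Amber 3, Blue 3, Green 1.
Webster: Silver 5, Amber 3, Blue 3, Green 2.
Silver gets 6 under Hamilton and 5 under Webster.

Hamilton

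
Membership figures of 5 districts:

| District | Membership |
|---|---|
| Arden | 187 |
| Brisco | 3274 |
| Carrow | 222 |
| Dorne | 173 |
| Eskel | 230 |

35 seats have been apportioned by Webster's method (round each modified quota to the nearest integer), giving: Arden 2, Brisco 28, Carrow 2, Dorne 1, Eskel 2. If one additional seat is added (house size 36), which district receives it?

Priority for the next seat is population ÷ (current seats + 0.5).
Priorities: Arden 74.800, Brisco 114.877, Carrow 88.800, Dorne 115.333, Eskel 92.000.
Highest priority: Dorne.

Dorne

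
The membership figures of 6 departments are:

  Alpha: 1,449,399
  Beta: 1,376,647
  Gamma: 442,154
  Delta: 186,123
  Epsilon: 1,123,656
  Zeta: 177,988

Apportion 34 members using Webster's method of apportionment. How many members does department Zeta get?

Standard divisor 4755967/34 ≈ 139881.382; standard quotas: Alpha 10.362, Beta 9.842, Gamma 3.161, Delta 1.331, Epsilon 8.033, Zeta 1.272.
Rounding to the nearest integer gives 10, 10, 3, 1, 8, 1 = 33 seats, so the divisor must be adjusted.
With modified divisor 135100: modified quotas Alpha 10.728, Beta 10.190, Gamma 3.273, Delta 1.378, Epsilon 8.317, Zeta 1.317.
Rounding to the nearest integer: Alpha 11, Beta 10, Gamma 3, Delta 1, Epsilon 8, Zeta 1 (total 34).
Zeta receives 1.

1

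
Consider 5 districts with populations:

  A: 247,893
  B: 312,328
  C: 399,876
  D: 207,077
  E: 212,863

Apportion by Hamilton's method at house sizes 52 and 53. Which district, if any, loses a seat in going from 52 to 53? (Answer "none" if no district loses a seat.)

none

At 52 seats: A 9, B 12, C 15, D 8, E 8.
At 53 seats: A 10, B 12, C 15, D 8, E 8.
No district's allocation decreased.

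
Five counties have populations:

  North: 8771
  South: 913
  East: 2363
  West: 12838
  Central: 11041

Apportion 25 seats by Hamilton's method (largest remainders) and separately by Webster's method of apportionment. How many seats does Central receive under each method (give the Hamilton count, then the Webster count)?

8 and 7

Hamilton: North 6, South 0, East 2, West 9, Central 8.
Webster: North 6, South 1, East 2, West 9, Central 7.
Central gets 8 under Hamilton and 7 under Webster.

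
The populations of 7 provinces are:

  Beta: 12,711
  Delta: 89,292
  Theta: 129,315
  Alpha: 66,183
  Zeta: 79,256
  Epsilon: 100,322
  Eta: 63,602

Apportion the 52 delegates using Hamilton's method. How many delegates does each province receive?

Standard divisor: 540681 ÷ 52 ≈ 10397.712.
Standard quotas: Beta 1.2225, Delta 8.5877, Theta 12.4369, Alpha 6.3652, Zeta 7.6224, Epsilon 9.6485, Eta 6.1169.
Lower quotas: Beta 1, Delta 8, Theta 12, Alpha 6, Zeta 7, Epsilon 9, Eta 6 (sum 49, leaving 3 seats).
Remainders in descending order: Epsilon 0.6485, Zeta 0.6224, Delta 0.5877, Theta 0.4369, Alpha 0.3652, Beta 0.2225, Eta 0.1169.
The surplus seats go to Epsilon, Zeta, Delta.

Beta=1; Delta=9; Theta=12; Alpha=6; Zeta=8; Epsilon=10; Eta=6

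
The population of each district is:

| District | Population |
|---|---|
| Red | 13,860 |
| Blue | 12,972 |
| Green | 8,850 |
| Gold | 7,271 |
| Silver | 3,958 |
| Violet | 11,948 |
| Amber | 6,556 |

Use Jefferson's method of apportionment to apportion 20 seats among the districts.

Red: 4, Blue: 4, Green: 3, Gold: 2, Silver: 1, Violet: 4, Amber: 2

Standard divisor 65415/20 ≈ 3270.75; standard quotas: Red 4.238, Blue 3.966, Green 2.706, Gold 2.223, Silver 1.210, Violet 3.653, Amber 2.004.
Rounding down gives 4, 3, 2, 2, 1, 3, 2 = 17 seats, so the divisor must be adjusted.
With modified divisor 2900: modified quotas Red 4.779, Blue 4.473, Green 3.052, Gold 2.507, Silver 1.365, Violet 4.120, Amber 2.261.
Rounding down: Red 4, Blue 4, Green 3, Gold 2, Silver 1, Violet 4, Amber 2 (total 20).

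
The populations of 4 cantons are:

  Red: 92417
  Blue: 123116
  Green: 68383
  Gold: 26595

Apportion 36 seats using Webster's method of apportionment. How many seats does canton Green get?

8

Standard divisor 310511/36 ≈ 8625.306; standard quotas: Red 10.715, Blue 14.274, Green 7.928, Gold 3.083.
Rounding to the nearest integer gives Red 11, Blue 14, Green 8, Gold 3 — total 36, matching the house size, so no adjustment is needed.
Green receives 8.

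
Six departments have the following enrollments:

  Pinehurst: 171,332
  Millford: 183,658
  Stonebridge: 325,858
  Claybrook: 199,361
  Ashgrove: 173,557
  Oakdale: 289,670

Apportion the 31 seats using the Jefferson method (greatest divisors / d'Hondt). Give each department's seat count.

Standard divisor 1343436/31 ≈ 43336.645; standard quotas: Pinehurst 3.954, Millford 4.238, Stonebridge 7.519, Claybrook 4.600, Ashgrove 4.005, Oakdale 6.684.
Rounding down gives 3, 4, 7, 4, 4, 6 = 28 seats, so the divisor must be adjusted.
With modified divisor 40300: modified quotas Pinehurst 4.251, Millford 4.557, Stonebridge 8.086, Claybrook 4.947, Ashgrove 4.307, Oakdale 7.188.
Rounding down: Pinehurst 4, Millford 4, Stonebridge 8, Claybrook 4, Ashgrove 4, Oakdale 7 (total 31).

Pinehurst 4, Millford 4, Stonebridge 8, Claybrook 4, Ashgrove 4, Oakdale 7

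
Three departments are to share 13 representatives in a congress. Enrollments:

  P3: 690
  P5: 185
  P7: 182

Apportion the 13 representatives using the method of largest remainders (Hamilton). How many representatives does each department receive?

The standard divisor is 1057/13 ≈ 81.308.
Standard quotas: P3 8.486, P5 2.275, P7 2.238.
Lower quotas: P3 8, P5 2, P7 2 (sum 12, leaving 1 seat).
Remainders in descending order: P3 0.486, P5 0.275, P7 0.238.
The surplus seat goes to P3.

P3 9, P5 2, P7 2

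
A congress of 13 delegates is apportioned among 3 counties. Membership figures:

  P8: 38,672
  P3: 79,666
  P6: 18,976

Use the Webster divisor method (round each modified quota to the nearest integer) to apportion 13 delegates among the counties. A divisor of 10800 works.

With modified divisor 10800: modified quotas P8 3.581, P3 7.376, P6 1.757.
Rounding to the nearest integer: P8 4, P3 7, P6 2 (total 13).

P8=4; P3=7; P6=2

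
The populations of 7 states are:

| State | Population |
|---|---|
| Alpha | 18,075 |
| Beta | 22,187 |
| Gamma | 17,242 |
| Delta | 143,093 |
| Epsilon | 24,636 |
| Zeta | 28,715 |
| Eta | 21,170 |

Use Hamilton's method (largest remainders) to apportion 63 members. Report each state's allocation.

The standard divisor is 275118/63 ≈ 4366.952.
Standard quotas: Alpha 4.1390, Beta 5.0807, Gamma 3.9483, Delta 32.7672, Epsilon 5.6415, Zeta 6.5755, Eta 4.8478.
Lower quotas: Alpha 4, Beta 5, Gamma 3, Delta 32, Epsilon 5, Zeta 6, Eta 4 (sum 59, leaving 4 seats).
Remainders in descending order: Gamma 0.9483, Eta 0.8478, Delta 0.7672, Epsilon 0.6415, Zeta 0.5755, Alpha 0.1390, Beta 0.0807.
The surplus seats go to Gamma, Eta, Delta, Epsilon.

Alpha=4, Beta=5, Gamma=4, Delta=33, Epsilon=6, Zeta=6, Eta=5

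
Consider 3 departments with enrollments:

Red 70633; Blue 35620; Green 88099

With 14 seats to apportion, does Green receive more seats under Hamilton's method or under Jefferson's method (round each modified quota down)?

Jefferson

Hamilton: Red 5, Blue 3, Green 6.
Jefferson: Red 5, Blue 2, Green 7.
Green gets 6 under Hamilton and 7 under Jefferson.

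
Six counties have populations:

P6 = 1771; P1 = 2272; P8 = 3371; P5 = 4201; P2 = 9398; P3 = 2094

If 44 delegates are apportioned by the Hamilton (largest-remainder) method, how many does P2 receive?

The standard divisor is 23107/44 ≈ 525.159.
Standard quotas: P6 3.3723, P1 4.3263, P8 6.4190, P5 7.9995, P2 17.8955, P3 3.9874.
Lower quotas: P6 3, P1 4, P8 6, P5 7, P2 17, P3 3 (sum 40, leaving 4 seats).
Remainders in descending order: P5 0.9995, P3 0.9874, P2 0.8955, P8 0.4190, P6 0.3723, P1 0.3263.
The surplus seats go to P5, P3, P2, P8.
P2 receives 18.

18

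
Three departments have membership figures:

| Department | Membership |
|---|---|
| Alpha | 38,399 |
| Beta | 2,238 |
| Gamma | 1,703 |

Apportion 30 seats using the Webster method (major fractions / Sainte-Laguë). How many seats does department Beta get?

2

Standard divisor 42340/30 ≈ 1411.333; standard quotas: Alpha 27.208, Beta 1.586, Gamma 1.207.
Rounding to the nearest integer gives Alpha 27, Beta 2, Gamma 1 — total 30, matching the house size, so no adjustment is needed.
Beta receives 2.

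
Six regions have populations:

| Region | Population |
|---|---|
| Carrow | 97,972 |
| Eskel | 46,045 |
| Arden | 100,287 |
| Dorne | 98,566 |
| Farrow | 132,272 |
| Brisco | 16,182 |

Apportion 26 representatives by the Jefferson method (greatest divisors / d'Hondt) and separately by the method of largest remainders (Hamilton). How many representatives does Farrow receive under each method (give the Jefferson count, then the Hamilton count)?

Jefferson: Carrow 5, Eskel 2, Arden 6, Dorne 5, Farrow 8, Brisco 0.
Hamilton: Carrow 5, Eskel 3, Arden 5, Dorne 5, Farrow 7, Brisco 1.
Farrow gets 8 under Jefferson and 7 under Hamilton.

8 and 7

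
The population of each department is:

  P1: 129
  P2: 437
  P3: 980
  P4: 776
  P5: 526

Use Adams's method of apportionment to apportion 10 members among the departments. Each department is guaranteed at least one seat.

Standard divisor 2848/10 ≈ 284.8; standard quotas: P1 0.453, P2 1.534, P3 3.441, P4 2.725, P5 1.847.
Rounding up gives 1, 2, 4, 3, 2 = 12 seats, so the divisor must be adjusted.
With modified divisor 400: modified quotas P1 0.323, P2 1.093, P3 2.450, P4 1.940, P5 1.315.
Rounding up: P1 1, P2 2, P3 3, P4 2, P5 2 (total 10).

P1=1, P2=2, P3=3, P4=2, P5=2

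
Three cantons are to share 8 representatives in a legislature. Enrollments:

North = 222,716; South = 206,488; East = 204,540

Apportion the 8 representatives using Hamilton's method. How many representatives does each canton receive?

The standard divisor is 633744/8 = 79218.
Standard quotas: North 2.8114, South 2.6066, East 2.5820.
Lower quotas: North 2, South 2, East 2 (sum 6, leaving 2 seats).
Remainders in descending order: North 0.8114, South 0.6066, East 0.5820.
The surplus seats go to North, South.

North 3, South 3, East 2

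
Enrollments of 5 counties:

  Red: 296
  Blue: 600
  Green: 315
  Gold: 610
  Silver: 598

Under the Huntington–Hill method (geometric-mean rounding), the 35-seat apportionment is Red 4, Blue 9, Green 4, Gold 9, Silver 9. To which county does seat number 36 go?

Green

Priority for the next seat is population ÷ (√(s·(s+1))).
Priorities: Red 66.188, Blue 63.246, Green 70.436, Gold 64.300, Silver 63.035.
Highest priority: Green.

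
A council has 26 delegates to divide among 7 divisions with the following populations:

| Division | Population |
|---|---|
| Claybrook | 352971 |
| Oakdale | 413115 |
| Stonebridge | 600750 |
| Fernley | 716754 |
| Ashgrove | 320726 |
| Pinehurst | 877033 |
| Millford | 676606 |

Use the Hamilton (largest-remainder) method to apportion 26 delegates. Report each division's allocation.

Standard divisor: 3957955 ÷ 26 ≈ 152229.038.
Standard quotas: Claybrook 2.3187, Oakdale 2.7138, Stonebridge 3.9464, Fernley 4.7084, Ashgrove 2.1069, Pinehurst 5.7613, Millford 4.4447.
Lower quotas: Claybrook 2, Oakdale 2, Stonebridge 3, Fernley 4, Ashgrove 2, Pinehurst 5, Millford 4 (sum 22, leaving 4 seats).
Remainders in descending order: Stonebridge 0.9464, Pinehurst 0.7613, Oakdale 0.7138, Fernley 0.7084, Millford 0.4447, Claybrook 0.3187, Ashgrove 0.1069.
The surplus seats go to Stonebridge, Pinehurst, Oakdale, Fernley.

Claybrook: 2, Oakdale: 3, Stonebridge: 4, Fernley: 5, Ashgrove: 2, Pinehurst: 6, Millford: 4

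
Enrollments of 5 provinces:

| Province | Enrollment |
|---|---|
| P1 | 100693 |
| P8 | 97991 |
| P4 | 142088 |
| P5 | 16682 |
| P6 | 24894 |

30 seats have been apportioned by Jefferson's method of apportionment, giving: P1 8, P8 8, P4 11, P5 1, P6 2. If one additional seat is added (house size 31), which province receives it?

Priority for the next seat is population ÷ (current seats + 1).
Priorities: P1 11188.111, P8 10887.889, P4 11840.667, P5 8341.000, P6 8298.000.
Highest priority: P4.

P4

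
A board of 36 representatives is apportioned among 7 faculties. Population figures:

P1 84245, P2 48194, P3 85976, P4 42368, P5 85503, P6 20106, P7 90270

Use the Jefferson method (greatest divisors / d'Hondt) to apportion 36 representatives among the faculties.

Standard divisor 456662/36 ≈ 12685.056; standard quotas: P1 6.641, P2 3.799, P3 6.778, P4 3.340, P5 6.740, P6 1.585, P7 7.116.
Rounding down gives 6, 3, 6, 3, 6, 1, 7 = 32 seats, so the divisor must be adjusted.
With modified divisor 11700: modified quotas P1 7.200, P2 4.119, P3 7.348, P4 3.621, P5 7.308, P6 1.718, P7 7.715.
Rounding down: P1 7, P2 4, P3 7, P4 3, P5 7, P6 1, P7 7 (total 36).

P1 7; P2 4; P3 7; P4 3; P5 7; P6 1; P7 7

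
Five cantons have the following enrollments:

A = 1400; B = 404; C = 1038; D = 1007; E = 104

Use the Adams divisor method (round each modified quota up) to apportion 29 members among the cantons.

A=10, B=3, C=8, D=7, E=1

Standard divisor 3953/29 ≈ 136.31; standard quotas: A 10.271, B 2.964, C 7.615, D 7.388, E 0.763.
Rounding up gives 11, 3, 8, 8, 1 = 31 seats, so the divisor must be adjusted.
With modified divisor 146: modified quotas A 9.589, B 2.767, C 7.110, D 6.897, E 0.712.
Rounding up: A 10, B 3, C 8, D 7, E 1 (total 29).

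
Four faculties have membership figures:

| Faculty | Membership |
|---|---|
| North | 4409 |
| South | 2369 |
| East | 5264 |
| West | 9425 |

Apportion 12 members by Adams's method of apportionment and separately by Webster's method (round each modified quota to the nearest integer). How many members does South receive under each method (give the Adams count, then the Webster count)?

Adams: North 2, South 2, East 3, West 5.
Webster: North 3, South 1, East 3, West 5.
South gets 2 under Adams and 1 under Webster.

2 and 1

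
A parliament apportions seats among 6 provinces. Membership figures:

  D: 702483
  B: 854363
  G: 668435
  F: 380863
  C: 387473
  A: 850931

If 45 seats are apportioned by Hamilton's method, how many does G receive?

Standard divisor: 3844548 ÷ 45 ≈ 85434.4.
Standard quotas: D 8.2225, B 10.0002, G 7.8240, F 4.4580, C 4.5353, A 9.9601.
Lower quotas: D 8, B 10, G 7, F 4, C 4, A 9 (sum 42, leaving 3 seats).
Remainders in descending order: A 0.9601, G 0.8240, C 0.5353, F 0.4580, D 0.2225, B 0.0002.
The surplus seats go to A, G, C.
G receives 8.

8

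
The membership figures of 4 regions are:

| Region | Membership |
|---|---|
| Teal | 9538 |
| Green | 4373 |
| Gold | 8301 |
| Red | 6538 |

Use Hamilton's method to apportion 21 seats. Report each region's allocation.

Standard divisor: 28750 ÷ 21 ≈ 1369.048.
Standard quotas: Teal 6.9669, Green 3.1942, Gold 6.0633, Red 4.7756.
Lower quotas: Teal 6, Green 3, Gold 6, Red 4 (sum 19, leaving 2 seats).
Remainders in descending order: Teal 0.9669, Red 0.7756, Green 0.1942, Gold 0.0633.
Largest remainders: Teal, Red receive the extra seats.

Teal 7, Green 3, Gold 6, Red 5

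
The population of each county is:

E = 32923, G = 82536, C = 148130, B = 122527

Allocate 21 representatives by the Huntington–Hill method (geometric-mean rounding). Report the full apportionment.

With divisor 18681: modified quotas E 1.762, G 4.418, C 7.929, B 6.559.
Geometric-mean thresholds: E √(1·2)=1.414, G √(4·5)=4.472, C √(7·8)=7.483, B √(6·7)=6.481.
Each quota rounded against its threshold gives E 2, G 4, C 8, B 7 (total 21).

E 2, G 4, C 8, B 7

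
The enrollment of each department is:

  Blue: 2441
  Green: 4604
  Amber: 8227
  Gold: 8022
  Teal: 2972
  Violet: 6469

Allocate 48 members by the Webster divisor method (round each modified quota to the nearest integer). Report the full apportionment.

Blue: 4, Green: 7, Amber: 12, Gold: 12, Teal: 4, Violet: 9

Standard divisor 32735/48 ≈ 681.979; standard quotas: Blue 3.579, Green 6.751, Amber 12.063, Gold 11.763, Teal 4.358, Violet 9.486.
Rounding to the nearest integer gives Blue 4, Green 7, Amber 12, Gold 12, Teal 4, Violet 9 — total 48, matching the house size, so no adjustment is needed.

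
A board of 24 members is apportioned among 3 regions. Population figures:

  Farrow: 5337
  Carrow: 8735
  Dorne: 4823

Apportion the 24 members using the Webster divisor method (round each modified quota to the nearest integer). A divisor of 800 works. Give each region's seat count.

With modified divisor 800: modified quotas Farrow 6.671, Carrow 10.919, Dorne 6.029.
Rounding to the nearest integer: Farrow 7, Carrow 11, Dorne 6 (total 24).

Farrow=7, Carrow=11, Dorne=6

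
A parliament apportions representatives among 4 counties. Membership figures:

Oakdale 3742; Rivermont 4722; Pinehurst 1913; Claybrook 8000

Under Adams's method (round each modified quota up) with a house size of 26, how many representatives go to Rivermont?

7

Standard divisor 18377/26 ≈ 706.808; standard quotas: Oakdale 5.294, Rivermont 6.681, Pinehurst 2.707, Claybrook 11.318.
Rounding up gives 6, 7, 3, 12 = 28 seats, so the divisor must be adjusted.
With modified divisor 770: modified quotas Oakdale 4.860, Rivermont 6.132, Pinehurst 2.484, Claybrook 10.390.
Rounding up: Oakdale 5, Rivermont 7, Pinehurst 3, Claybrook 11 (total 26).
Rivermont receives 7.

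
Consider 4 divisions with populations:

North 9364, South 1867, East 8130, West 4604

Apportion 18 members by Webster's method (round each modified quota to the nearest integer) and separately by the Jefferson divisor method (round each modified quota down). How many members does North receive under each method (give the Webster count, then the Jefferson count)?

Webster: North 7, South 1, East 6, West 4.
Jefferson: North 8, South 1, East 6, West 3.
North gets 7 under Webster and 8 under Jefferson.

7 and 8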